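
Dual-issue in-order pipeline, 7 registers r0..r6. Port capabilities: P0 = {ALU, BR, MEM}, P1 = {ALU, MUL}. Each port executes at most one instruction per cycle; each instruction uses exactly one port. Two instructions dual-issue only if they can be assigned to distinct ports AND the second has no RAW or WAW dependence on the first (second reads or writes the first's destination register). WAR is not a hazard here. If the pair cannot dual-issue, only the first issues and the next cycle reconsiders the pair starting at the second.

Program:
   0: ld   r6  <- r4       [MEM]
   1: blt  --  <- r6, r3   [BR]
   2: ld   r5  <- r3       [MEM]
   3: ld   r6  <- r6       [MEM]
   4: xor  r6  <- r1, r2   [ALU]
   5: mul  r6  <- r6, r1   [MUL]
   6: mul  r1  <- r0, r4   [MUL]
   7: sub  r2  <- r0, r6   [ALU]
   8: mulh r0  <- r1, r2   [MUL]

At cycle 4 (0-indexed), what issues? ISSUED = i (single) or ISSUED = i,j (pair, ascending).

[0] i0  ld  -- no-port MEM/BR
[1] i1  blt  -- no-port BR/MEM
[2] i2  ld  -- no-port MEM/MEM
[3] i3  ld  -- WAW r6
[4] i4  xor  -- RAW+WAW r6
[5] i5  mul  -- no-port MUL/MUL
[6] i6+i7  mul;sub  -- 2-wide
[7] i8  mulh  -- tail

ISSUED = 4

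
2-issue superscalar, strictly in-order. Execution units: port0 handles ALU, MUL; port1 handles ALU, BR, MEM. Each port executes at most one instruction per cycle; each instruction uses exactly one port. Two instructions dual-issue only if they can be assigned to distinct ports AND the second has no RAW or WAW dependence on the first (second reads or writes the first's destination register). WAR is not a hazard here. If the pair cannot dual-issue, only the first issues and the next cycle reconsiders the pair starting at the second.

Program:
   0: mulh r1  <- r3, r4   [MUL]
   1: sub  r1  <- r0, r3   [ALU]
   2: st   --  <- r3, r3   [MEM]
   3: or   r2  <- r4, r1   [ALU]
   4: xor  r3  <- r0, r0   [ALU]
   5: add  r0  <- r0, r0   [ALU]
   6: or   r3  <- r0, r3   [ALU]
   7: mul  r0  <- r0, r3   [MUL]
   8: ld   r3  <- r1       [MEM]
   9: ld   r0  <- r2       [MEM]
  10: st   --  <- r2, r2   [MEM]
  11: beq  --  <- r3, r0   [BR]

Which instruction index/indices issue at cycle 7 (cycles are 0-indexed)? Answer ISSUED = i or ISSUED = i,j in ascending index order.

0. mulh @i0  | WAW r1
1. sub st @i1/i2  | pair
2. or xor @i3/i4  | pair
3. add @i5  | RAW r0
4. or @i6  | RAW r3
5. mul ld @i7/i8  | pair
6. ld @i9  | no-port MEM/MEM
7. st @i10  | no-port MEM/BR
8. beq @i11  | tail

ISSUED = 10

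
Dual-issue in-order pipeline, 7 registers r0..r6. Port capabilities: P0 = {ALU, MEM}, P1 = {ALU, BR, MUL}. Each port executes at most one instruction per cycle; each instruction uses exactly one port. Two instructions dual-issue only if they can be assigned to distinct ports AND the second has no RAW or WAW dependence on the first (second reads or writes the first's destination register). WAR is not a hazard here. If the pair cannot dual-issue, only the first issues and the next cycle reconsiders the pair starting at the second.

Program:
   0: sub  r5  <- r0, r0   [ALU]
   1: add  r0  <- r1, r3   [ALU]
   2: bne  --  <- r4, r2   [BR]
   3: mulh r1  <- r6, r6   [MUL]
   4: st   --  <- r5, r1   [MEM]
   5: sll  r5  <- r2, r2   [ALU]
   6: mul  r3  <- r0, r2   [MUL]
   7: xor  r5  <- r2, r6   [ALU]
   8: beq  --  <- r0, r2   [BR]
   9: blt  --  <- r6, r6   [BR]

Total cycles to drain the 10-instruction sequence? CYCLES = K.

[0] i0,i1  sub.ALU+add.ALU  -- dual
[1] i2  bne.BR  -- no-port BR/MUL
[2] i3  mulh.MUL  -- RAW r1
[3] i4,i5  st.MEM+sll.ALU  -- dual
[4] i6,i7  mul.MUL+xor.ALU  -- dual
[5] i8  beq.BR  -- no-port BR/BR
[6] i9  blt.BR  -- tail

CYCLES = 7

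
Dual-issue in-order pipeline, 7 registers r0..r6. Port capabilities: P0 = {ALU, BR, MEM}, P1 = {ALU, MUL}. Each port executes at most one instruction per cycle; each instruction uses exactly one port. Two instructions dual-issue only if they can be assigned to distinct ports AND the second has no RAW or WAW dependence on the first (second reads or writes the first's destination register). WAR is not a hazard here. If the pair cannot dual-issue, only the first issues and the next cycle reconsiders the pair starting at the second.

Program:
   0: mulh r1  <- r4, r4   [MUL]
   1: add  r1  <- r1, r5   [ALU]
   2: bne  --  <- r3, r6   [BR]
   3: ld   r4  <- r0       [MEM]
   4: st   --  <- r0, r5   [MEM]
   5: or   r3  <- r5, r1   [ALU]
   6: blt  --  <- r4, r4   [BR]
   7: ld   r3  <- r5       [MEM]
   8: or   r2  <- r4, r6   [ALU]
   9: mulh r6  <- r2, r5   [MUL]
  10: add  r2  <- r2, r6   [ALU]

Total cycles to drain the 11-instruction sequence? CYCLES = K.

#0 head=0: mulh i0 RAW+WAW r1
#1 head=1: add/bne i1+i2 pair
#2 head=3: ld i3 no-port MEM/MEM
#3 head=4: st/or i4+i5 pair
#4 head=6: blt i6 no-port BR/MEM
#5 head=7: ld/or i7+i8 pair
#6 head=9: mulh i9 RAW r6
#7 head=10: add i10 tail

CYCLES = 8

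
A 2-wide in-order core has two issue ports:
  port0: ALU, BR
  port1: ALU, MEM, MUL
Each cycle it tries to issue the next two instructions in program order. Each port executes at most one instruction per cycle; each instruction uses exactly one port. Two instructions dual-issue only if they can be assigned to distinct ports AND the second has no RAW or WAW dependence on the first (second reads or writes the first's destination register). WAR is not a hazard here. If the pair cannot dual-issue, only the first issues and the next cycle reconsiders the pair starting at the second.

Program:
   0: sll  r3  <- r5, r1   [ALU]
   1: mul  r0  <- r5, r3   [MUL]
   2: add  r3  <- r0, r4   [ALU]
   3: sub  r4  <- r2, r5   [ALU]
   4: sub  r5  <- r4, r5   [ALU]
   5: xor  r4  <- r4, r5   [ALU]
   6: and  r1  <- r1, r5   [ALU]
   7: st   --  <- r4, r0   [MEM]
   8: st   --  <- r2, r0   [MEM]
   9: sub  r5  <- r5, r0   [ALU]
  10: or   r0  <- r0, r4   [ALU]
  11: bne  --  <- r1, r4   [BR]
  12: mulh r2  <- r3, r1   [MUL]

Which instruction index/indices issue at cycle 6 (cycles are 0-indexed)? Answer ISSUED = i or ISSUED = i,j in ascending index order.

ISSUED = 8,9

c0: i0 sll.ALU  RAW r3
c1: i1 mul.MUL  RAW r0
c2: i2&i3 add.ALU;sub.ALU  2-wide
c3: i4 sub.ALU  RAW r5
c4: i5&i6 xor.ALU;and.ALU  2-wide
c5: i7 st.MEM  no-port MEM/MEM
c6: i8&i9 st.MEM;sub.ALU  2-wide
c7: i10&i11 or.ALU;bne.BR  2-wide
c8: i12 mulh.MUL  tail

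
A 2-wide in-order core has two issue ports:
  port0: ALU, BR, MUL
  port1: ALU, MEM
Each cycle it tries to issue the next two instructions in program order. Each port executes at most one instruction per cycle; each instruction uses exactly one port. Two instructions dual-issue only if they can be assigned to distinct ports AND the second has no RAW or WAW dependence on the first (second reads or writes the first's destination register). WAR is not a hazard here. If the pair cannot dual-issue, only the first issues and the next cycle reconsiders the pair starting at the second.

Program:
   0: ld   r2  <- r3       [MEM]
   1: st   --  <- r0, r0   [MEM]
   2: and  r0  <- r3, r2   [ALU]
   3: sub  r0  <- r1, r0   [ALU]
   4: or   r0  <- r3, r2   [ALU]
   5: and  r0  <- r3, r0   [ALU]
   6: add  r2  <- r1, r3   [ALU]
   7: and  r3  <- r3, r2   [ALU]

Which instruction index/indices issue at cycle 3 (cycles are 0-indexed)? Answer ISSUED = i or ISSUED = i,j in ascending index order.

#0 head=0: ld.MEM i0 no-port MEM/MEM
#1 head=1: st.MEM and.ALU i1+i2 pair
#2 head=3: sub.ALU i3 WAW r0
#3 head=4: or.ALU i4 RAW+WAW r0
#4 head=5: and.ALU add.ALU i5+i6 pair
#5 head=7: and.ALU i7 tail

ISSUED = 4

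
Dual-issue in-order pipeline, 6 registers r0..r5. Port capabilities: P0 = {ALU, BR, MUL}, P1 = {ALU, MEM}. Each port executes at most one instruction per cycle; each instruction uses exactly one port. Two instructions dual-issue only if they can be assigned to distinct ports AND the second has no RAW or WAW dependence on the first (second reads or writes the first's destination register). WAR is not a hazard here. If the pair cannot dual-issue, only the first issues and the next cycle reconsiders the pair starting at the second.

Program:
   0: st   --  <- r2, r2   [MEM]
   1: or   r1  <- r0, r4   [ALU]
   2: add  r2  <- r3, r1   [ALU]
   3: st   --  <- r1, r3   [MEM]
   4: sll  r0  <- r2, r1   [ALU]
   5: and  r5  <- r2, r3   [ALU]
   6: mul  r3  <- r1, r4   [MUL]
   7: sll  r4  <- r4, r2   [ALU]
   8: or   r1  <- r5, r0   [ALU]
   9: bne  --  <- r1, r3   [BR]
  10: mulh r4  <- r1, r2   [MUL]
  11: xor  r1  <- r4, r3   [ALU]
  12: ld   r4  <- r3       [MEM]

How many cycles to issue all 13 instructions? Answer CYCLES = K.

[0] i0/i1  st;or  -- 2-wide
[1] i2/i3  add;st  -- 2-wide
[2] i4/i5  sll;and  -- 2-wide
[3] i6/i7  mul;sll  -- 2-wide
[4] i8  or  -- RAW r1
[5] i9  bne  -- no-port BR/MUL
[6] i10  mulh  -- RAW r4
[7] i11/i12  xor;ld  -- 2-wide

CYCLES = 8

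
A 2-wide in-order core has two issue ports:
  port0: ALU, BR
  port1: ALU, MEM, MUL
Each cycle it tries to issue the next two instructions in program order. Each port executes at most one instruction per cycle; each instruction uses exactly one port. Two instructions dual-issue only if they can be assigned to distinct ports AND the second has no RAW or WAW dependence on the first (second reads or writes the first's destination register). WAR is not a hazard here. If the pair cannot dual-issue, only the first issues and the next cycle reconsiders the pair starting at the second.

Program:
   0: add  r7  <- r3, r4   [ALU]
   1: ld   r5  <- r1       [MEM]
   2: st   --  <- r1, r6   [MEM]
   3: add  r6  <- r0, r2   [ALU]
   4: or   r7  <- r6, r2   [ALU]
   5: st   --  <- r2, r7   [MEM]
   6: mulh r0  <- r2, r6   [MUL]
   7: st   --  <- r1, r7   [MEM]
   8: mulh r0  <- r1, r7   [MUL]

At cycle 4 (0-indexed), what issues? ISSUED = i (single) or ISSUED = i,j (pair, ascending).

ISSUED = 6

0. add.ALU/ld.MEM @i0,i1  | pair
1. st.MEM/add.ALU @i2,i3  | pair
2. or.ALU @i4  | RAW r7
3. st.MEM @i5  | no-port MEM/MUL
4. mulh.MUL @i6  | no-port MUL/MEM
5. st.MEM @i7  | no-port MEM/MUL
6. mulh.MUL @i8  | tail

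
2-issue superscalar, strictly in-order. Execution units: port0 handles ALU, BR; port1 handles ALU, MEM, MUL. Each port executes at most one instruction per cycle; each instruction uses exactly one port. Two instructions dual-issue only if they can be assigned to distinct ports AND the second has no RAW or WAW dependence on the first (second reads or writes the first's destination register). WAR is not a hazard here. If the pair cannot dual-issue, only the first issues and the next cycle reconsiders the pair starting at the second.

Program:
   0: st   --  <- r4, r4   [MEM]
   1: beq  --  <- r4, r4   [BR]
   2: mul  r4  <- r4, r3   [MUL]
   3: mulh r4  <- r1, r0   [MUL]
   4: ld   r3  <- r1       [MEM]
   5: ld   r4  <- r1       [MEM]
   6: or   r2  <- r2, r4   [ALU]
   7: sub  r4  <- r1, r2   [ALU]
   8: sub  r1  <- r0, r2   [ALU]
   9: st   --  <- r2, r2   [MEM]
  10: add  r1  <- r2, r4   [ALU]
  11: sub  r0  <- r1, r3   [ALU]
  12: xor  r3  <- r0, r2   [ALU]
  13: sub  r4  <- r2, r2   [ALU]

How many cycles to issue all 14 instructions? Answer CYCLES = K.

CYCLES = 10

  cy0 -> i0,i1 (st/beq) pair
  cy1 -> i2 (mul) no-port MUL/MUL
  cy2 -> i3 (mulh) no-port MUL/MEM
  cy3 -> i4 (ld) no-port MEM/MEM
  cy4 -> i5 (ld) RAW r4
  cy5 -> i6 (or) RAW r2
  cy6 -> i7,i8 (sub/sub) pair
  cy7 -> i9,i10 (st/add) pair
  cy8 -> i11 (sub) RAW r0
  cy9 -> i12,i13 (xor/sub) pair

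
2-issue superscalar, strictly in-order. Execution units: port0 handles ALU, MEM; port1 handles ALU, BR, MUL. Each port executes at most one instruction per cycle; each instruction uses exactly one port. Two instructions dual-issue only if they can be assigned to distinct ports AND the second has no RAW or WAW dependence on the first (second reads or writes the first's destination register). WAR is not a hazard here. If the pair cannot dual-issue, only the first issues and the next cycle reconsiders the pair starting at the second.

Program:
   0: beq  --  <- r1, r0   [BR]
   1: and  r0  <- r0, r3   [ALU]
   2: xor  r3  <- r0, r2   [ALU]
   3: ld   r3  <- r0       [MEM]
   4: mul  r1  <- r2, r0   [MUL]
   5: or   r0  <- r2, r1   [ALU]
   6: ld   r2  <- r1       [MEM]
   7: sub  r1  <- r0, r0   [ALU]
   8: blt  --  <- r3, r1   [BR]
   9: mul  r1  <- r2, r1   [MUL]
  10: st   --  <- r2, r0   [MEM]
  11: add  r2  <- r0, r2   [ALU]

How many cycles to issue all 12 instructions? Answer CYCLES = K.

  cy0 -> i0/i1 (beq and) pair
  cy1 -> i2 (xor) WAW r3
  cy2 -> i3/i4 (ld mul) pair
  cy3 -> i5/i6 (or ld) pair
  cy4 -> i7 (sub) RAW r1
  cy5 -> i8 (blt) no-port BR/MUL
  cy6 -> i9/i10 (mul st) pair
  cy7 -> i11 (add) tail

CYCLES = 8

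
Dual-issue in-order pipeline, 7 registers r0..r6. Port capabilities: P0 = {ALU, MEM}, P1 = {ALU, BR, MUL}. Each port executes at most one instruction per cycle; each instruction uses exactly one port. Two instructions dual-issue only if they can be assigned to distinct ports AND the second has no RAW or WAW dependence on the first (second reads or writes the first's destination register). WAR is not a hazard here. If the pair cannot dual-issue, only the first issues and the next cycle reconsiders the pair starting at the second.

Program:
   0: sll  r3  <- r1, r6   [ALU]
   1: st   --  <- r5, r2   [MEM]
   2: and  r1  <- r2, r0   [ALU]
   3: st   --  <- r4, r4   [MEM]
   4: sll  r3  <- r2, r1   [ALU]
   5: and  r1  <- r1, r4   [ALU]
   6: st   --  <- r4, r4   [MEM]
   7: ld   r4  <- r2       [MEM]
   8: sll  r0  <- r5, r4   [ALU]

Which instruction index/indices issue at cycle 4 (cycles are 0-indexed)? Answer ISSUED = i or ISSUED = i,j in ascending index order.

ISSUED = 7

[0] i0,i1  sll.ALU st.MEM  -- dual
[1] i2,i3  and.ALU st.MEM  -- dual
[2] i4,i5  sll.ALU and.ALU  -- dual
[3] i6  st.MEM  -- no-port MEM/MEM
[4] i7  ld.MEM  -- RAW r4
[5] i8  sll.ALU  -- tail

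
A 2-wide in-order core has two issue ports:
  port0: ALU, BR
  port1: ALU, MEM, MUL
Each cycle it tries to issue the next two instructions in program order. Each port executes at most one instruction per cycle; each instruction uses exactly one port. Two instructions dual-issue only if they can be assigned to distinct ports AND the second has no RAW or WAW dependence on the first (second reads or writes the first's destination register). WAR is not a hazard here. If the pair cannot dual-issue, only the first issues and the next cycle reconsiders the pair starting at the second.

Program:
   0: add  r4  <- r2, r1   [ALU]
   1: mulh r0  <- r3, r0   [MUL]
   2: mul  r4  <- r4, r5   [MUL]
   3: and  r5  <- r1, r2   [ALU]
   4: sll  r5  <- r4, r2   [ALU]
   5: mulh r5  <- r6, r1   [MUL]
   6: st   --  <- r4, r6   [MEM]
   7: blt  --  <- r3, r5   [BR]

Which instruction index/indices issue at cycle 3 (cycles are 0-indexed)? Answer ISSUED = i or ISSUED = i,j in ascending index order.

ISSUED = 5

  cy0 -> i0/i1 (add/mulh) dual
  cy1 -> i2/i3 (mul/and) dual
  cy2 -> i4 (sll) WAW r5
  cy3 -> i5 (mulh) no-port MUL/MEM
  cy4 -> i6/i7 (st/blt) dual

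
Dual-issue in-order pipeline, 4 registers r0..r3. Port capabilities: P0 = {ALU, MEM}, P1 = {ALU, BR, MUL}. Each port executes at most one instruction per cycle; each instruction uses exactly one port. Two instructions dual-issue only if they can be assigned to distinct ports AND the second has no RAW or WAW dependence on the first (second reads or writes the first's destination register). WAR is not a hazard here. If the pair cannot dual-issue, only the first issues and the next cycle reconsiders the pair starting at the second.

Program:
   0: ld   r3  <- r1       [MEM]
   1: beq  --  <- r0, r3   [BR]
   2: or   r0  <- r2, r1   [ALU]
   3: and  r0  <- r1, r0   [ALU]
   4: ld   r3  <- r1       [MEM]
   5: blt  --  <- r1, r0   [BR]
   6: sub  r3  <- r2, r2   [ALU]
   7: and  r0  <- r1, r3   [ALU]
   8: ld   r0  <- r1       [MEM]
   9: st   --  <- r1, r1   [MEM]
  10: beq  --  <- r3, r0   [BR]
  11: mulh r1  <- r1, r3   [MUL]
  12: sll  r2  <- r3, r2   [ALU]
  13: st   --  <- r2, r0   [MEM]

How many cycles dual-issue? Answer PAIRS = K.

PAIRS = 5

  cy0 -> i0 (ld) RAW r3
  cy1 -> i1/i2 (beq/or) pair
  cy2 -> i3/i4 (and/ld) pair
  cy3 -> i5/i6 (blt/sub) pair
  cy4 -> i7 (and) WAW r0
  cy5 -> i8 (ld) no-port MEM/MEM
  cy6 -> i9/i10 (st/beq) pair
  cy7 -> i11/i12 (mulh/sll) pair
  cy8 -> i13 (st) tail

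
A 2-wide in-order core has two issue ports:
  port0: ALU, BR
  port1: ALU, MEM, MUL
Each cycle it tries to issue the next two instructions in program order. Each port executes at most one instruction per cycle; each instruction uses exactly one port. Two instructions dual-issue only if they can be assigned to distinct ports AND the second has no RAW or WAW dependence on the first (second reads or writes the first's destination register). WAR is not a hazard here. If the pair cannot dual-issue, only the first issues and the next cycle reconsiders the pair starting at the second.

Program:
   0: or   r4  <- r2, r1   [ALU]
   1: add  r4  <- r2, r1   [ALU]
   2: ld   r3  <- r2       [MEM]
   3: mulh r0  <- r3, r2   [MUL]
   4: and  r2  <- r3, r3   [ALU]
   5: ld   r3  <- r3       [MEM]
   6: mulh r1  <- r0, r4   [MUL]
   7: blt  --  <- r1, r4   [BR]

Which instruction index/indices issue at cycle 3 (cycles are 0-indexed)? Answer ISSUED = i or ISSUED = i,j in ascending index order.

[0] i0  or.ALU  -- WAW r4
[1] i1/i2  add.ALU/ld.MEM  -- 2-wide
[2] i3/i4  mulh.MUL/and.ALU  -- 2-wide
[3] i5  ld.MEM  -- no-port MEM/MUL
[4] i6  mulh.MUL  -- RAW r1
[5] i7  blt.BR  -- tail

ISSUED = 5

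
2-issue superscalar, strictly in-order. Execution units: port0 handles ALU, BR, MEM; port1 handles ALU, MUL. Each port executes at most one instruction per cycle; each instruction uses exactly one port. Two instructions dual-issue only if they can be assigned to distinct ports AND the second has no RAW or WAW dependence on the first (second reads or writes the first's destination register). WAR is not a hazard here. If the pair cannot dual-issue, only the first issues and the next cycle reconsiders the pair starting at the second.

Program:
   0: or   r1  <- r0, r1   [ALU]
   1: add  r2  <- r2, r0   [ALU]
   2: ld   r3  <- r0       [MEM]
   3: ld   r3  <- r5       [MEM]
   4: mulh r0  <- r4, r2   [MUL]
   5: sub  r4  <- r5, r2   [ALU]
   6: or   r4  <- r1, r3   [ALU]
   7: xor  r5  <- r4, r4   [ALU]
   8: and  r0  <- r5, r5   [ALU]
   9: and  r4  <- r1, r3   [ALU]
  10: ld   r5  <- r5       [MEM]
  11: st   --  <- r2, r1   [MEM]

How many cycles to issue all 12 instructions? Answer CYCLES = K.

[0] i0+i1  or.ALU/add.ALU  -- dual
[1] i2  ld.MEM  -- no-port MEM/MEM
[2] i3+i4  ld.MEM/mulh.MUL  -- dual
[3] i5  sub.ALU  -- WAW r4
[4] i6  or.ALU  -- RAW r4
[5] i7  xor.ALU  -- RAW r5
[6] i8+i9  and.ALU/and.ALU  -- dual
[7] i10  ld.MEM  -- no-port MEM/MEM
[8] i11  st.MEM  -- tail

CYCLES = 9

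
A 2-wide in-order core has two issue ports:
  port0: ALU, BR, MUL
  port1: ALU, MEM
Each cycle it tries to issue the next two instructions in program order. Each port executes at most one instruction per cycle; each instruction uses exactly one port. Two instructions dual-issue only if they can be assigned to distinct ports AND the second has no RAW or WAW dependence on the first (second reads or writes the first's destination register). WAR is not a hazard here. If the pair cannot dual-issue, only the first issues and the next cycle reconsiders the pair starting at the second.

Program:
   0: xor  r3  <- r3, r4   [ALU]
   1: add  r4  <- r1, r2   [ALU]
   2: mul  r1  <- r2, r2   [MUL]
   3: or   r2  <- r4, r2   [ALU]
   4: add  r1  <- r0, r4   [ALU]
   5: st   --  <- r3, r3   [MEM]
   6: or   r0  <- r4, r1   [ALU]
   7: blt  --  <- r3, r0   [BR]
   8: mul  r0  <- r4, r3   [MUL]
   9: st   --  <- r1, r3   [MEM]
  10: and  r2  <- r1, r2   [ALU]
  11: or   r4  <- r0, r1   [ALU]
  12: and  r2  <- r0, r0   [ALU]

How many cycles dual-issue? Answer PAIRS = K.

PAIRS = 5

c0: i0&i1 xor/add  dual
c1: i2&i3 mul/or  dual
c2: i4&i5 add/st  dual
c3: i6 or  RAW r0
c4: i7 blt  no-port BR/MUL
c5: i8&i9 mul/st  dual
c6: i10&i11 and/or  dual
c7: i12 and  tail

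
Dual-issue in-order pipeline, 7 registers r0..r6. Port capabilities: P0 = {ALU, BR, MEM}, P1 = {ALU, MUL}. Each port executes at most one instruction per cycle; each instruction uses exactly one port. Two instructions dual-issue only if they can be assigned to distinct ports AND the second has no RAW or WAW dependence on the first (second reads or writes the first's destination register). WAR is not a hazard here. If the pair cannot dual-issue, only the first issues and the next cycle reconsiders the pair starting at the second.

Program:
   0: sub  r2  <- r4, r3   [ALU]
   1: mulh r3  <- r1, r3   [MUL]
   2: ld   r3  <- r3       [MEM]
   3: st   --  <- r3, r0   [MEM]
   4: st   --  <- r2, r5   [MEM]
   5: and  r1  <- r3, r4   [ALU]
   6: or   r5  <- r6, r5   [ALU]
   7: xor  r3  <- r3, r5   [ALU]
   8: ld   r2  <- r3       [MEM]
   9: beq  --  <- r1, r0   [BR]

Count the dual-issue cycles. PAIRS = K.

[0] i0+i1  sub/mulh  -- dual
[1] i2  ld  -- no-port MEM/MEM
[2] i3  st  -- no-port MEM/MEM
[3] i4+i5  st/and  -- dual
[4] i6  or  -- RAW r5
[5] i7  xor  -- RAW r3
[6] i8  ld  -- no-port MEM/BR
[7] i9  beq  -- tail

PAIRS = 2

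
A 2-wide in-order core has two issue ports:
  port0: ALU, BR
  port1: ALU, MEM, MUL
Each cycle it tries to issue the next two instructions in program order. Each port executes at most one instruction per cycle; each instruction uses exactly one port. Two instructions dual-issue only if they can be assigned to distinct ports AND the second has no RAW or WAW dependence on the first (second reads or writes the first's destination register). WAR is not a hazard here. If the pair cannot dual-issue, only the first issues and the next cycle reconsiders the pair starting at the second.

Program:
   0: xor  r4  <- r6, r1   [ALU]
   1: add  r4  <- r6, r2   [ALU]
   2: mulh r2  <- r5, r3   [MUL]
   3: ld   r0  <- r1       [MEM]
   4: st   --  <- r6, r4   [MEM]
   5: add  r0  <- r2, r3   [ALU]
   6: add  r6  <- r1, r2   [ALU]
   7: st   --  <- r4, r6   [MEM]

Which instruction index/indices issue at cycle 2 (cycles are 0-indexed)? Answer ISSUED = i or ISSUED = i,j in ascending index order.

ISSUED = 3

#0 head=0: xor i0 WAW r4
#1 head=1: add+mulh i1,i2 2-wide
#2 head=3: ld i3 no-port MEM/MEM
#3 head=4: st+add i4,i5 2-wide
#4 head=6: add i6 RAW r6
#5 head=7: st i7 tail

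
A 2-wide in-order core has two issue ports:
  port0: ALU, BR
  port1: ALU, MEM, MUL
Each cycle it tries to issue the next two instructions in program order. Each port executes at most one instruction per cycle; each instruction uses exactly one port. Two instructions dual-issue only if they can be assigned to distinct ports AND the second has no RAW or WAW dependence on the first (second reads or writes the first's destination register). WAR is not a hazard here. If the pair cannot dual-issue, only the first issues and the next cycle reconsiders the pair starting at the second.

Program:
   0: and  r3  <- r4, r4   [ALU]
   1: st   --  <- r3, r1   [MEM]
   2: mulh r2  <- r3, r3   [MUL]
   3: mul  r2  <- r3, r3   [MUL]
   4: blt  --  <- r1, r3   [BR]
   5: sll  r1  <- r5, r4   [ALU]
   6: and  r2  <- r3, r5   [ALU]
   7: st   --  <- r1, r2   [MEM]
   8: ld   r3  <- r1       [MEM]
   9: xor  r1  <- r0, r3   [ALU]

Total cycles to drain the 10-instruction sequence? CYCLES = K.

#0 head=0: and.ALU i0 RAW r3
#1 head=1: st.MEM i1 no-port MEM/MUL
#2 head=2: mulh.MUL i2 no-port MUL/MUL
#3 head=3: mul.MUL;blt.BR i3&i4 2-wide
#4 head=5: sll.ALU;and.ALU i5&i6 2-wide
#5 head=7: st.MEM i7 no-port MEM/MEM
#6 head=8: ld.MEM i8 RAW r3
#7 head=9: xor.ALU i9 tail

CYCLES = 8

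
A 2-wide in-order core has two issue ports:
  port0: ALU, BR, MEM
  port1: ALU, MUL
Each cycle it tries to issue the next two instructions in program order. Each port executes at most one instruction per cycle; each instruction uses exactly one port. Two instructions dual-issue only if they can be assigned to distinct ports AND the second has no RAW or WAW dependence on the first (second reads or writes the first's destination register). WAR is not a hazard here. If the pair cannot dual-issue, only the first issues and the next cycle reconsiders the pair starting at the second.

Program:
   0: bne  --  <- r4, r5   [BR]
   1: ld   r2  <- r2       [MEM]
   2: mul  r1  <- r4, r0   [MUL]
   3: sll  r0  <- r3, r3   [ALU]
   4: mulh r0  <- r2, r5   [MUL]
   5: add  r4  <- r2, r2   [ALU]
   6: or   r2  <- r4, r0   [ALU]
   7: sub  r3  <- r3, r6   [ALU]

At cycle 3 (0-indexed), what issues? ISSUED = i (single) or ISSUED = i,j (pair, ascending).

ISSUED = 4,5

#0 head=0: bne i0 no-port BR/MEM
#1 head=1: ld+mul i1,i2 pair
#2 head=3: sll i3 WAW r0
#3 head=4: mulh+add i4,i5 pair
#4 head=6: or+sub i6,i7 pair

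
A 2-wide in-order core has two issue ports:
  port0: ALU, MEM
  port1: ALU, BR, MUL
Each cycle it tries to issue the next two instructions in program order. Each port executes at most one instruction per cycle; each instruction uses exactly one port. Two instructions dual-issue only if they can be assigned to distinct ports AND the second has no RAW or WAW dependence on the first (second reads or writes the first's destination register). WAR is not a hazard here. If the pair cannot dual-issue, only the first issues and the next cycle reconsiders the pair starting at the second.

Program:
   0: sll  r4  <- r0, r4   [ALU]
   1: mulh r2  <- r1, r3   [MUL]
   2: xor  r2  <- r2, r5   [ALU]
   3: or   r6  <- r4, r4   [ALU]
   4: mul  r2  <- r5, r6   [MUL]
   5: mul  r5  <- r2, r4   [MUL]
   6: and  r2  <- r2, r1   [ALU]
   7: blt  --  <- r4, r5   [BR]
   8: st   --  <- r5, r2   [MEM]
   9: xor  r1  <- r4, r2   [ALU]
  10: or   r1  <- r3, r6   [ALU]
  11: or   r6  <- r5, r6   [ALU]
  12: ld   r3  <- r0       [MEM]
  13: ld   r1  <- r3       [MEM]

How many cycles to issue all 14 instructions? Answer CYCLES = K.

  cy0 -> i0/i1 (sll.ALU mulh.MUL) dual
  cy1 -> i2/i3 (xor.ALU or.ALU) dual
  cy2 -> i4 (mul.MUL) no-port MUL/MUL
  cy3 -> i5/i6 (mul.MUL and.ALU) dual
  cy4 -> i7/i8 (blt.BR st.MEM) dual
  cy5 -> i9 (xor.ALU) WAW r1
  cy6 -> i10/i11 (or.ALU or.ALU) dual
  cy7 -> i12 (ld.MEM) no-port MEM/MEM
  cy8 -> i13 (ld.MEM) tail

CYCLES = 9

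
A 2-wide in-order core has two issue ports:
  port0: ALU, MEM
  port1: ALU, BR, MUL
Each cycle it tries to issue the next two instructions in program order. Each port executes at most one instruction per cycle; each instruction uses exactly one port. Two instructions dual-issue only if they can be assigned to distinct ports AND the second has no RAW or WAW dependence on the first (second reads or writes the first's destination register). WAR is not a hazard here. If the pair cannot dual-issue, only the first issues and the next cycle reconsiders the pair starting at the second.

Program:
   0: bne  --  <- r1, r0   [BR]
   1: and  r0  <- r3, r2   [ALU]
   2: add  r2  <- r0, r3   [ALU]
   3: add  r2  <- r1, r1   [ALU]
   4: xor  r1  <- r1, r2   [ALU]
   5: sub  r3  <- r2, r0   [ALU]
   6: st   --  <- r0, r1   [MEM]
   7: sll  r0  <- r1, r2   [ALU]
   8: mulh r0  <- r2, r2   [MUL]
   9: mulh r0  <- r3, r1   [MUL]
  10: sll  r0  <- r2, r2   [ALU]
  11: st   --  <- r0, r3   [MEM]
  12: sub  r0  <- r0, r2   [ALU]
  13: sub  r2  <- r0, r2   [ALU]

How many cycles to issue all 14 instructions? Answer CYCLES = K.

#0 head=0: bne/and i0,i1 dual
#1 head=2: add i2 WAW r2
#2 head=3: add i3 RAW r2
#3 head=4: xor/sub i4,i5 dual
#4 head=6: st/sll i6,i7 dual
#5 head=8: mulh i8 no-port MUL/MUL
#6 head=9: mulh i9 WAW r0
#7 head=10: sll i10 RAW r0
#8 head=11: st/sub i11,i12 dual
#9 head=13: sub i13 tail

CYCLES = 10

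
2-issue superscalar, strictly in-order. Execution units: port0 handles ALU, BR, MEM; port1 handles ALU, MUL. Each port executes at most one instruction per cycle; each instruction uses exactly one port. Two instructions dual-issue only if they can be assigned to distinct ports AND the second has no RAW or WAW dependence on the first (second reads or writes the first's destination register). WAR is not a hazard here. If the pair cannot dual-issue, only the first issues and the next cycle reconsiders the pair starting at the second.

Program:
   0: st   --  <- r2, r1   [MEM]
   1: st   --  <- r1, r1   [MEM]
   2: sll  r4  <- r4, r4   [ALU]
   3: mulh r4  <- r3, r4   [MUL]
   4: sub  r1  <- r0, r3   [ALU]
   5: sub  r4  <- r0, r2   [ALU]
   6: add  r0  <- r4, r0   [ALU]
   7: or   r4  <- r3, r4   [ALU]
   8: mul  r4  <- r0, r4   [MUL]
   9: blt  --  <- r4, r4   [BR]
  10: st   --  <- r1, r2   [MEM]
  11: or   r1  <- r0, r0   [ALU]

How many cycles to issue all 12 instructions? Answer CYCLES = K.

CYCLES = 8

0. st.MEM @i0  | no-port MEM/MEM
1. st.MEM+sll.ALU @i1,i2  | dual
2. mulh.MUL+sub.ALU @i3,i4  | dual
3. sub.ALU @i5  | RAW r4
4. add.ALU+or.ALU @i6,i7  | dual
5. mul.MUL @i8  | RAW r4
6. blt.BR @i9  | no-port BR/MEM
7. st.MEM+or.ALU @i10,i11  | dual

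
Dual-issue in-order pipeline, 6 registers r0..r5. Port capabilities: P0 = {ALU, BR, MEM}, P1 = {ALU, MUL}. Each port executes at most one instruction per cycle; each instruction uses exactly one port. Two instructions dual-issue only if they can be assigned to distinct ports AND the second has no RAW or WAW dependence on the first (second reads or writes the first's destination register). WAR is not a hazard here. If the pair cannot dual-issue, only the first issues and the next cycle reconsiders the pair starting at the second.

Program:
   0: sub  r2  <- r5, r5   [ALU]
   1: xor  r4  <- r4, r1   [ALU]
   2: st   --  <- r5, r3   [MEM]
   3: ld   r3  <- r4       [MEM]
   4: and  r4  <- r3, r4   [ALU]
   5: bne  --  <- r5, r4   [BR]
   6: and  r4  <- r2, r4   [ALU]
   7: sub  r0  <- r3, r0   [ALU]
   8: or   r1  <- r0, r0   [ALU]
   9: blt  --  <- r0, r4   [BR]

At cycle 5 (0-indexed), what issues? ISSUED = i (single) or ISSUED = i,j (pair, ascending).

ISSUED = 7

c0: i0+i1 sub+xor  pair
c1: i2 st  no-port MEM/MEM
c2: i3 ld  RAW r3
c3: i4 and  RAW r4
c4: i5+i6 bne+and  pair
c5: i7 sub  RAW r0
c6: i8+i9 or+blt  pair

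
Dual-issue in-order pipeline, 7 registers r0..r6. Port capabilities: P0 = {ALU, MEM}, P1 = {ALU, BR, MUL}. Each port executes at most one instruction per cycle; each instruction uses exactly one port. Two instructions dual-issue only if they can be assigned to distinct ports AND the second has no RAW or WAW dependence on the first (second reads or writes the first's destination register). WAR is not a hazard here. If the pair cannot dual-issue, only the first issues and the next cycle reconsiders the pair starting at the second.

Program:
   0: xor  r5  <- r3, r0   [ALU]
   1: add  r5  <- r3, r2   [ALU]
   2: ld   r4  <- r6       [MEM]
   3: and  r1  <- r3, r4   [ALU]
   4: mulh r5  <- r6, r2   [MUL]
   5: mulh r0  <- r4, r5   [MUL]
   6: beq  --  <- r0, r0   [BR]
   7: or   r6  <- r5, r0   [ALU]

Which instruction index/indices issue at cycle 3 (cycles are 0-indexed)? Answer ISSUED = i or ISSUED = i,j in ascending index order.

0. xor @i0  | WAW r5
1. add;ld @i1/i2  | pair
2. and;mulh @i3/i4  | pair
3. mulh @i5  | no-port MUL/BR
4. beq;or @i6/i7  | pair

ISSUED = 5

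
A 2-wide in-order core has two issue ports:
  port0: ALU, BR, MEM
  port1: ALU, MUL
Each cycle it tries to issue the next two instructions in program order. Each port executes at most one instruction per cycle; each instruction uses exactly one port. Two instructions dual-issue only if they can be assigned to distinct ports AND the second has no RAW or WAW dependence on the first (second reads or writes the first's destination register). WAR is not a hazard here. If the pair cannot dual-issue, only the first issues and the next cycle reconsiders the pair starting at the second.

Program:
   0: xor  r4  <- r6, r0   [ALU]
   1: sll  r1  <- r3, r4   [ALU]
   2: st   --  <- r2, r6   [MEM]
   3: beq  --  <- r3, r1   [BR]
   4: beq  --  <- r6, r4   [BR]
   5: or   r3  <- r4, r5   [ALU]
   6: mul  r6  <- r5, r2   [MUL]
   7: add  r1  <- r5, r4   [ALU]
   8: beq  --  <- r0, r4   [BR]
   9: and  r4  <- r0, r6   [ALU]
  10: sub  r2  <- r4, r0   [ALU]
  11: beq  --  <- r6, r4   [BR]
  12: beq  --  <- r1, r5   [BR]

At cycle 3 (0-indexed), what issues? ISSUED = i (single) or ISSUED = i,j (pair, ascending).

ISSUED = 4,5

#0 head=0: xor i0 RAW r4
#1 head=1: sll+st i1/i2 2-wide
#2 head=3: beq i3 no-port BR/BR
#3 head=4: beq+or i4/i5 2-wide
#4 head=6: mul+add i6/i7 2-wide
#5 head=8: beq+and i8/i9 2-wide
#6 head=10: sub+beq i10/i11 2-wide
#7 head=12: beq i12 tail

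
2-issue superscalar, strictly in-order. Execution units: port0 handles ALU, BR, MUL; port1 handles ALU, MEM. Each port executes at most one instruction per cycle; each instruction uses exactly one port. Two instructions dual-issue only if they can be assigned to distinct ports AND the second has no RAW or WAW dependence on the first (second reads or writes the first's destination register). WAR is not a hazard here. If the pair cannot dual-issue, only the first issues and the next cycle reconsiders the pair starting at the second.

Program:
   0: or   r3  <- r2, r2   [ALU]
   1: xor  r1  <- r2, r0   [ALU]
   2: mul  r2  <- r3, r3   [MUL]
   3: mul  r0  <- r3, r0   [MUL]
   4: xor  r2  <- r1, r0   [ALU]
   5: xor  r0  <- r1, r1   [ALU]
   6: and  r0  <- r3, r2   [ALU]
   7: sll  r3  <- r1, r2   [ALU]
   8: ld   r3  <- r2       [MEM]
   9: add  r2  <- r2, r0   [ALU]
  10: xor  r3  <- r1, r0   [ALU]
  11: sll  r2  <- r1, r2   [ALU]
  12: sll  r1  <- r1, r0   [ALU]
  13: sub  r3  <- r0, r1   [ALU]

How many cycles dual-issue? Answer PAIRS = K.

c0: i0/i1 or.ALU;xor.ALU  2-wide
c1: i2 mul.MUL  no-port MUL/MUL
c2: i3 mul.MUL  RAW r0
c3: i4/i5 xor.ALU;xor.ALU  2-wide
c4: i6/i7 and.ALU;sll.ALU  2-wide
c5: i8/i9 ld.MEM;add.ALU  2-wide
c6: i10/i11 xor.ALU;sll.ALU  2-wide
c7: i12 sll.ALU  RAW r1
c8: i13 sub.ALU  tail

PAIRS = 5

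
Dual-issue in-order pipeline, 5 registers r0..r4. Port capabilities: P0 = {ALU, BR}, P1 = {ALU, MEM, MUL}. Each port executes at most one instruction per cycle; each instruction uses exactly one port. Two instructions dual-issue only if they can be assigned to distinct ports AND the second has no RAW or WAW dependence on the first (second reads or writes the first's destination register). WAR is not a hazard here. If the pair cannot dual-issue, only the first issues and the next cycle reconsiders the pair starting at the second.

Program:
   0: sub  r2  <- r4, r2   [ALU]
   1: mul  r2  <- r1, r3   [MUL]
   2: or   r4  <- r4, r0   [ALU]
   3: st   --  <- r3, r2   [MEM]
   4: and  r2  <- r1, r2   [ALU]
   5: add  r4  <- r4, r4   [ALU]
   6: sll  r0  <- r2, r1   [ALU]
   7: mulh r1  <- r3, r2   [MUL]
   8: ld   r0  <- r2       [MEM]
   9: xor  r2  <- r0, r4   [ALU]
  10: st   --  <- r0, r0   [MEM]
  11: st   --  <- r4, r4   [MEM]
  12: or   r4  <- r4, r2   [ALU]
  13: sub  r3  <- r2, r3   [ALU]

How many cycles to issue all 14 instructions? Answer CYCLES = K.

CYCLES = 9

  cy0 -> i0 (sub) WAW r2
  cy1 -> i1+i2 (mul or) pair
  cy2 -> i3+i4 (st and) pair
  cy3 -> i5+i6 (add sll) pair
  cy4 -> i7 (mulh) no-port MUL/MEM
  cy5 -> i8 (ld) RAW r0
  cy6 -> i9+i10 (xor st) pair
  cy7 -> i11+i12 (st or) pair
  cy8 -> i13 (sub) tail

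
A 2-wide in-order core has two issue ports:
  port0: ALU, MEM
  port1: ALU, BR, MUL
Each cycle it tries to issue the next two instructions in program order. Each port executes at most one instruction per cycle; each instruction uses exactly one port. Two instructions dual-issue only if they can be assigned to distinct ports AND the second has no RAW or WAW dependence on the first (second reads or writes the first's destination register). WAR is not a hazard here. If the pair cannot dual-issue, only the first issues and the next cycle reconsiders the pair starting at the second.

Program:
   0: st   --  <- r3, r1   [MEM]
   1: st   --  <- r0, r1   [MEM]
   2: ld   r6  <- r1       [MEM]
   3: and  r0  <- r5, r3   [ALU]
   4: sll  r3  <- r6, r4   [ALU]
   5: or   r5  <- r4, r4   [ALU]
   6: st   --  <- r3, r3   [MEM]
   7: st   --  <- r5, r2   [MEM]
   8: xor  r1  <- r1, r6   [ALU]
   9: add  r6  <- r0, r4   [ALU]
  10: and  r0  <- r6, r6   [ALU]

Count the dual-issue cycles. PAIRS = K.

0. st.MEM @i0  | no-port MEM/MEM
1. st.MEM @i1  | no-port MEM/MEM
2. ld.MEM+and.ALU @i2/i3  | 2-wide
3. sll.ALU+or.ALU @i4/i5  | 2-wide
4. st.MEM @i6  | no-port MEM/MEM
5. st.MEM+xor.ALU @i7/i8  | 2-wide
6. add.ALU @i9  | RAW r6
7. and.ALU @i10  | tail

PAIRS = 3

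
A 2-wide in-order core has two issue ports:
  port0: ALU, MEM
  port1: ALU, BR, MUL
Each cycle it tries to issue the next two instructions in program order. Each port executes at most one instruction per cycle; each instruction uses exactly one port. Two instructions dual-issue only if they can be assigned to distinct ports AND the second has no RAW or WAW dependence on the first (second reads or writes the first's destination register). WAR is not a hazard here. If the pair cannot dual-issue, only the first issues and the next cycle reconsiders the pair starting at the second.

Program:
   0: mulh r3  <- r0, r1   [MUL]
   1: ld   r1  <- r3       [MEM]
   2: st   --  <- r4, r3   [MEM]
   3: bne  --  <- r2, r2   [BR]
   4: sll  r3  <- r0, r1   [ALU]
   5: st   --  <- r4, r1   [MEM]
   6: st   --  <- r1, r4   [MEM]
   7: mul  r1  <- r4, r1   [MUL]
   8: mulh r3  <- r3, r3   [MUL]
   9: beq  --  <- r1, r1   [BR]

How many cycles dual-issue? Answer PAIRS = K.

c0: i0 mulh  RAW r3
c1: i1 ld  no-port MEM/MEM
c2: i2,i3 st+bne  dual
c3: i4,i5 sll+st  dual
c4: i6,i7 st+mul  dual
c5: i8 mulh  no-port MUL/BR
c6: i9 beq  tail

PAIRS = 3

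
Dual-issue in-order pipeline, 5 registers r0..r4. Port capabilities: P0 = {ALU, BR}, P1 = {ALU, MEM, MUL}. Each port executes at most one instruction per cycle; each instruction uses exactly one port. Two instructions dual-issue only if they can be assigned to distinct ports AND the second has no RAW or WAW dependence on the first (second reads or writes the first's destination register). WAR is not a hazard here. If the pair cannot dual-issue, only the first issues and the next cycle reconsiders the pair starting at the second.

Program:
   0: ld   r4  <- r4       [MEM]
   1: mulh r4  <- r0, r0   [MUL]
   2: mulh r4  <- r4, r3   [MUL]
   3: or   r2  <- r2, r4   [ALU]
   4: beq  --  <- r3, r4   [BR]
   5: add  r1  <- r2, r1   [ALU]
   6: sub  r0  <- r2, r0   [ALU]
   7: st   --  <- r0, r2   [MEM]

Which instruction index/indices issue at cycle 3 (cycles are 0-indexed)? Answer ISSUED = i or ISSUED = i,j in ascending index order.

ISSUED = 3,4

c0: i0 ld  no-port MEM/MUL
c1: i1 mulh  no-port MUL/MUL
c2: i2 mulh  RAW r4
c3: i3+i4 or/beq  dual
c4: i5+i6 add/sub  dual
c5: i7 st  tail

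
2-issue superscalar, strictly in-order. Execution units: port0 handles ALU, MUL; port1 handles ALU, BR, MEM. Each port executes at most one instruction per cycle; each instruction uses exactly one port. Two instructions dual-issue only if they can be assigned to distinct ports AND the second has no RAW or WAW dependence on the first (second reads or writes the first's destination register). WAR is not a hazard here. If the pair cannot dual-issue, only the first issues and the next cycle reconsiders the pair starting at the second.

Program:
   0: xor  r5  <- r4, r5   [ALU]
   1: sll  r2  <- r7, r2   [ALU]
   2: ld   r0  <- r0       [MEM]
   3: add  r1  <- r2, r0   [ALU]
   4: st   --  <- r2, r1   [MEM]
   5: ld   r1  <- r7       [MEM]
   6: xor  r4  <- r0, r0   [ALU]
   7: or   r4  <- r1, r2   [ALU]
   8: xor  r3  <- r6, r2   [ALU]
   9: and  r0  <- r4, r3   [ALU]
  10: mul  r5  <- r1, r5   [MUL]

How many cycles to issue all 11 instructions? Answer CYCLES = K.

CYCLES = 7

  cy0 -> i0,i1 (xor.ALU;sll.ALU) pair
  cy1 -> i2 (ld.MEM) RAW r0
  cy2 -> i3 (add.ALU) RAW r1
  cy3 -> i4 (st.MEM) no-port MEM/MEM
  cy4 -> i5,i6 (ld.MEM;xor.ALU) pair
  cy5 -> i7,i8 (or.ALU;xor.ALU) pair
  cy6 -> i9,i10 (and.ALU;mul.MUL) pair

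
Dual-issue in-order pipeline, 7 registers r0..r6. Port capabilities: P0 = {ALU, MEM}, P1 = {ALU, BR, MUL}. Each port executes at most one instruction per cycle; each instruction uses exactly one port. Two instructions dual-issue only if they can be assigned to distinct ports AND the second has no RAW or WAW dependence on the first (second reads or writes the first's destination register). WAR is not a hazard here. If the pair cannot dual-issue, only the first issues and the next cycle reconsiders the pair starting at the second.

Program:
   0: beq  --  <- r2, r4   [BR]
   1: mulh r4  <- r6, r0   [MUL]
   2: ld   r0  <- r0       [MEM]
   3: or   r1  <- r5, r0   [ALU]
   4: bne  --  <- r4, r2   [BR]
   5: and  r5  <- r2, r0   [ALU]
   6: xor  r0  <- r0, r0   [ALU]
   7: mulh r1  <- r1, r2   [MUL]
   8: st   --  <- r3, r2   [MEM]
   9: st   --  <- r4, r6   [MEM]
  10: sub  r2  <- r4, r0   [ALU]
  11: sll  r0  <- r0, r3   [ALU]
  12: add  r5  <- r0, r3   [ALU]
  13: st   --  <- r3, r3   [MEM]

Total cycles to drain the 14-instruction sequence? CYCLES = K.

[0] i0  beq  -- no-port BR/MUL
[1] i1,i2  mulh/ld  -- dual
[2] i3,i4  or/bne  -- dual
[3] i5,i6  and/xor  -- dual
[4] i7,i8  mulh/st  -- dual
[5] i9,i10  st/sub  -- dual
[6] i11  sll  -- RAW r0
[7] i12,i13  add/st  -- dual

CYCLES = 8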